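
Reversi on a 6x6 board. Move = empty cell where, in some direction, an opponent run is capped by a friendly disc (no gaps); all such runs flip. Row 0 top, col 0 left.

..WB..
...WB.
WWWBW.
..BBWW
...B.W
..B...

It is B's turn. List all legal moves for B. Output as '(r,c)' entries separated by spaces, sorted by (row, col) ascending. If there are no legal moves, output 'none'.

(0,1): flips 1 -> legal
(0,4): no bracket -> illegal
(1,0): flips 1 -> legal
(1,1): flips 1 -> legal
(1,2): flips 2 -> legal
(1,5): flips 1 -> legal
(2,5): flips 2 -> legal
(3,0): no bracket -> illegal
(3,1): no bracket -> illegal
(4,4): flips 2 -> legal
(5,4): no bracket -> illegal
(5,5): no bracket -> illegal

Answer: (0,1) (1,0) (1,1) (1,2) (1,5) (2,5) (4,4)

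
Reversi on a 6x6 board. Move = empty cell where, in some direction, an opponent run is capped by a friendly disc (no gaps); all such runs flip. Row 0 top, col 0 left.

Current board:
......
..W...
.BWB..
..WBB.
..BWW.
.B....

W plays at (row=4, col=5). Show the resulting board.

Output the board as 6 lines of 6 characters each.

Place W at (4,5); scan 8 dirs for brackets.
Dir NW: opp run (3,4) (2,3) capped by W -> flip
Dir N: first cell '.' (not opp) -> no flip
Dir NE: edge -> no flip
Dir W: first cell 'W' (not opp) -> no flip
Dir E: edge -> no flip
Dir SW: first cell '.' (not opp) -> no flip
Dir S: first cell '.' (not opp) -> no flip
Dir SE: edge -> no flip
All flips: (2,3) (3,4)

Answer: ......
..W...
.BWW..
..WBW.
..BWWW
.B....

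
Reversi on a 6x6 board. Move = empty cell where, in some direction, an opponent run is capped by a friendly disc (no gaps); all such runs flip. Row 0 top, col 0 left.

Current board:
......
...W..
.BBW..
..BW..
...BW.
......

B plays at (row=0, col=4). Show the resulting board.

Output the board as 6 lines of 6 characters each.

Answer: ....B.
...B..
.BBW..
..BW..
...BW.
......

Derivation:
Place B at (0,4); scan 8 dirs for brackets.
Dir NW: edge -> no flip
Dir N: edge -> no flip
Dir NE: edge -> no flip
Dir W: first cell '.' (not opp) -> no flip
Dir E: first cell '.' (not opp) -> no flip
Dir SW: opp run (1,3) capped by B -> flip
Dir S: first cell '.' (not opp) -> no flip
Dir SE: first cell '.' (not opp) -> no flip
All flips: (1,3)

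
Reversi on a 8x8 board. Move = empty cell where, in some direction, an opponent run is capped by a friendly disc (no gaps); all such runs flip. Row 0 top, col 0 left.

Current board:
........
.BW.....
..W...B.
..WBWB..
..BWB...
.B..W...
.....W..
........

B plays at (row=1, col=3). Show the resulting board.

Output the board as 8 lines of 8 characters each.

Place B at (1,3); scan 8 dirs for brackets.
Dir NW: first cell '.' (not opp) -> no flip
Dir N: first cell '.' (not opp) -> no flip
Dir NE: first cell '.' (not opp) -> no flip
Dir W: opp run (1,2) capped by B -> flip
Dir E: first cell '.' (not opp) -> no flip
Dir SW: opp run (2,2), next='.' -> no flip
Dir S: first cell '.' (not opp) -> no flip
Dir SE: first cell '.' (not opp) -> no flip
All flips: (1,2)

Answer: ........
.BBB....
..W...B.
..WBWB..
..BWB...
.B..W...
.....W..
........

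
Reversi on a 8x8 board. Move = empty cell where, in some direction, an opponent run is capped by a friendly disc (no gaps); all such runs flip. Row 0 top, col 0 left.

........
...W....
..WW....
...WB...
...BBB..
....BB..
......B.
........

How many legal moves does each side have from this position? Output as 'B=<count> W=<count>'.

-- B to move --
(0,2): no bracket -> illegal
(0,3): flips 3 -> legal
(0,4): no bracket -> illegal
(1,1): flips 2 -> legal
(1,2): flips 1 -> legal
(1,4): no bracket -> illegal
(2,1): no bracket -> illegal
(2,4): no bracket -> illegal
(3,1): no bracket -> illegal
(3,2): flips 1 -> legal
(4,2): no bracket -> illegal
B mobility = 4
-- W to move --
(2,4): no bracket -> illegal
(2,5): no bracket -> illegal
(3,2): no bracket -> illegal
(3,5): flips 1 -> legal
(3,6): no bracket -> illegal
(4,2): no bracket -> illegal
(4,6): no bracket -> illegal
(5,2): no bracket -> illegal
(5,3): flips 1 -> legal
(5,6): flips 2 -> legal
(5,7): no bracket -> illegal
(6,3): no bracket -> illegal
(6,4): no bracket -> illegal
(6,5): no bracket -> illegal
(6,7): no bracket -> illegal
(7,5): no bracket -> illegal
(7,6): no bracket -> illegal
(7,7): flips 3 -> legal
W mobility = 4

Answer: B=4 W=4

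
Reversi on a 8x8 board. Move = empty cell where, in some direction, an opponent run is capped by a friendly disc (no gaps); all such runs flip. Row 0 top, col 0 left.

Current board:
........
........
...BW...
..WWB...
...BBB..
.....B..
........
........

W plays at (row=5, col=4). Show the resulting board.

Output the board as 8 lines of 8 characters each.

Answer: ........
........
...BW...
..WWW...
...WWB..
....WB..
........
........

Derivation:
Place W at (5,4); scan 8 dirs for brackets.
Dir NW: opp run (4,3) capped by W -> flip
Dir N: opp run (4,4) (3,4) capped by W -> flip
Dir NE: opp run (4,5), next='.' -> no flip
Dir W: first cell '.' (not opp) -> no flip
Dir E: opp run (5,5), next='.' -> no flip
Dir SW: first cell '.' (not opp) -> no flip
Dir S: first cell '.' (not opp) -> no flip
Dir SE: first cell '.' (not opp) -> no flip
All flips: (3,4) (4,3) (4,4)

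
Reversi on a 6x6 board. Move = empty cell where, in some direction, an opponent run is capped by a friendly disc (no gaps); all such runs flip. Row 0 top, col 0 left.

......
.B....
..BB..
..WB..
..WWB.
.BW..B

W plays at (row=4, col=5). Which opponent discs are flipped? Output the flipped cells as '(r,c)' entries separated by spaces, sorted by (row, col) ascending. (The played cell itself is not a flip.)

Dir NW: first cell '.' (not opp) -> no flip
Dir N: first cell '.' (not opp) -> no flip
Dir NE: edge -> no flip
Dir W: opp run (4,4) capped by W -> flip
Dir E: edge -> no flip
Dir SW: first cell '.' (not opp) -> no flip
Dir S: opp run (5,5), next=edge -> no flip
Dir SE: edge -> no flip

Answer: (4,4)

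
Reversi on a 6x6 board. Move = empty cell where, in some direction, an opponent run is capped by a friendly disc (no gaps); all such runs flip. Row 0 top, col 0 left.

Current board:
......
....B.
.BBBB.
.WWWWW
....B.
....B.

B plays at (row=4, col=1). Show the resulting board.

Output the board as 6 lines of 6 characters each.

Place B at (4,1); scan 8 dirs for brackets.
Dir NW: first cell '.' (not opp) -> no flip
Dir N: opp run (3,1) capped by B -> flip
Dir NE: opp run (3,2) capped by B -> flip
Dir W: first cell '.' (not opp) -> no flip
Dir E: first cell '.' (not opp) -> no flip
Dir SW: first cell '.' (not opp) -> no flip
Dir S: first cell '.' (not opp) -> no flip
Dir SE: first cell '.' (not opp) -> no flip
All flips: (3,1) (3,2)

Answer: ......
....B.
.BBBB.
.BBWWW
.B..B.
....B.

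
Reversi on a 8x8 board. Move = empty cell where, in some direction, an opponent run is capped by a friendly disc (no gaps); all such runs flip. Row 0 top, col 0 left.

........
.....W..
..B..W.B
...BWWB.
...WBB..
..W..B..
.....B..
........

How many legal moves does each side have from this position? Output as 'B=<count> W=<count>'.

-- B to move --
(0,4): no bracket -> illegal
(0,5): flips 3 -> legal
(0,6): no bracket -> illegal
(1,4): flips 1 -> legal
(1,6): no bracket -> illegal
(2,3): flips 1 -> legal
(2,4): flips 1 -> legal
(2,6): flips 1 -> legal
(3,2): no bracket -> illegal
(4,1): no bracket -> illegal
(4,2): flips 1 -> legal
(4,6): no bracket -> illegal
(5,1): no bracket -> illegal
(5,3): flips 1 -> legal
(5,4): no bracket -> illegal
(6,1): no bracket -> illegal
(6,2): no bracket -> illegal
(6,3): no bracket -> illegal
B mobility = 7
-- W to move --
(1,1): no bracket -> illegal
(1,2): no bracket -> illegal
(1,3): no bracket -> illegal
(1,6): no bracket -> illegal
(1,7): no bracket -> illegal
(2,1): no bracket -> illegal
(2,3): flips 1 -> legal
(2,4): no bracket -> illegal
(2,6): no bracket -> illegal
(3,1): no bracket -> illegal
(3,2): flips 1 -> legal
(3,7): flips 1 -> legal
(4,2): no bracket -> illegal
(4,6): flips 2 -> legal
(4,7): flips 1 -> legal
(5,3): flips 1 -> legal
(5,4): flips 1 -> legal
(5,6): flips 1 -> legal
(6,4): no bracket -> illegal
(6,6): no bracket -> illegal
(7,4): no bracket -> illegal
(7,5): flips 3 -> legal
(7,6): no bracket -> illegal
W mobility = 9

Answer: B=7 W=9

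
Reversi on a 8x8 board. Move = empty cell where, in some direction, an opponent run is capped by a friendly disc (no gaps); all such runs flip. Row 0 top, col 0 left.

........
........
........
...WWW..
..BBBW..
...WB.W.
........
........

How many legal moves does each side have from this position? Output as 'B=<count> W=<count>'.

-- B to move --
(2,2): flips 1 -> legal
(2,3): flips 1 -> legal
(2,4): flips 2 -> legal
(2,5): flips 1 -> legal
(2,6): flips 1 -> legal
(3,2): no bracket -> illegal
(3,6): flips 1 -> legal
(4,6): flips 1 -> legal
(4,7): no bracket -> illegal
(5,2): flips 1 -> legal
(5,5): no bracket -> illegal
(5,7): no bracket -> illegal
(6,2): flips 1 -> legal
(6,3): flips 1 -> legal
(6,4): flips 1 -> legal
(6,5): no bracket -> illegal
(6,6): no bracket -> illegal
(6,7): no bracket -> illegal
B mobility = 11
-- W to move --
(3,1): flips 1 -> legal
(3,2): no bracket -> illegal
(4,1): flips 3 -> legal
(5,1): flips 1 -> legal
(5,2): flips 1 -> legal
(5,5): flips 2 -> legal
(6,3): flips 1 -> legal
(6,4): flips 2 -> legal
(6,5): no bracket -> illegal
W mobility = 7

Answer: B=11 W=7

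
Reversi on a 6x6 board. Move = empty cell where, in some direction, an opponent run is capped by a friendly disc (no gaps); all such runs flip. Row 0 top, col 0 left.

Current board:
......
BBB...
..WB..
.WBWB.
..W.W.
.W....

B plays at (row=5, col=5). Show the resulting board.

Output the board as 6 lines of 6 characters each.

Answer: ......
BBB...
..BB..
.WBBB.
..W.B.
.W...B

Derivation:
Place B at (5,5); scan 8 dirs for brackets.
Dir NW: opp run (4,4) (3,3) (2,2) capped by B -> flip
Dir N: first cell '.' (not opp) -> no flip
Dir NE: edge -> no flip
Dir W: first cell '.' (not opp) -> no flip
Dir E: edge -> no flip
Dir SW: edge -> no flip
Dir S: edge -> no flip
Dir SE: edge -> no flip
All flips: (2,2) (3,3) (4,4)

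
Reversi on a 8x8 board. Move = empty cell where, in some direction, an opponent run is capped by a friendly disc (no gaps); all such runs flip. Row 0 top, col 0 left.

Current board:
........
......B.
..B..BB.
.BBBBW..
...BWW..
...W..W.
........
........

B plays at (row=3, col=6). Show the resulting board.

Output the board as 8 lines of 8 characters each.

Place B at (3,6); scan 8 dirs for brackets.
Dir NW: first cell 'B' (not opp) -> no flip
Dir N: first cell 'B' (not opp) -> no flip
Dir NE: first cell '.' (not opp) -> no flip
Dir W: opp run (3,5) capped by B -> flip
Dir E: first cell '.' (not opp) -> no flip
Dir SW: opp run (4,5), next='.' -> no flip
Dir S: first cell '.' (not opp) -> no flip
Dir SE: first cell '.' (not opp) -> no flip
All flips: (3,5)

Answer: ........
......B.
..B..BB.
.BBBBBB.
...BWW..
...W..W.
........
........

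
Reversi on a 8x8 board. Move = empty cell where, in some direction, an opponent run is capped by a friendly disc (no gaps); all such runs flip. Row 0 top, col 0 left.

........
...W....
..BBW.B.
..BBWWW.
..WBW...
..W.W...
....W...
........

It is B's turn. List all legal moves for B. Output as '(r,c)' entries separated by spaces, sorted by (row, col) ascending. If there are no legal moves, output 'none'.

Answer: (0,3) (0,4) (1,5) (2,5) (3,7) (4,1) (4,5) (4,6) (5,1) (5,3) (5,5) (6,1) (6,2) (6,5)

Derivation:
(0,2): no bracket -> illegal
(0,3): flips 1 -> legal
(0,4): flips 1 -> legal
(1,2): no bracket -> illegal
(1,4): no bracket -> illegal
(1,5): flips 1 -> legal
(2,5): flips 2 -> legal
(2,7): no bracket -> illegal
(3,1): no bracket -> illegal
(3,7): flips 3 -> legal
(4,1): flips 1 -> legal
(4,5): flips 2 -> legal
(4,6): flips 1 -> legal
(4,7): no bracket -> illegal
(5,1): flips 1 -> legal
(5,3): flips 2 -> legal
(5,5): flips 1 -> legal
(6,1): flips 1 -> legal
(6,2): flips 2 -> legal
(6,3): no bracket -> illegal
(6,5): flips 1 -> legal
(7,3): no bracket -> illegal
(7,4): no bracket -> illegal
(7,5): no bracket -> illegal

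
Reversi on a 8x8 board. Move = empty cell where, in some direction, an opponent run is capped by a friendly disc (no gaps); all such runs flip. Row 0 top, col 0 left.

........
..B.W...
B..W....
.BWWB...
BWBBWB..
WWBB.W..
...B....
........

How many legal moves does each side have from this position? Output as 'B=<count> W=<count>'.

-- B to move --
(0,3): no bracket -> illegal
(0,4): no bracket -> illegal
(0,5): no bracket -> illegal
(1,3): flips 2 -> legal
(1,5): no bracket -> illegal
(2,1): flips 1 -> legal
(2,2): flips 1 -> legal
(2,4): flips 1 -> legal
(2,5): no bracket -> illegal
(3,0): flips 1 -> legal
(3,5): flips 1 -> legal
(4,6): no bracket -> illegal
(5,4): flips 1 -> legal
(5,6): no bracket -> illegal
(6,0): flips 2 -> legal
(6,1): flips 2 -> legal
(6,2): flips 1 -> legal
(6,4): no bracket -> illegal
(6,5): flips 1 -> legal
(6,6): no bracket -> illegal
B mobility = 11
-- W to move --
(0,1): flips 1 -> legal
(0,2): no bracket -> illegal
(0,3): no bracket -> illegal
(1,0): no bracket -> illegal
(1,1): no bracket -> illegal
(1,3): no bracket -> illegal
(2,1): flips 1 -> legal
(2,2): no bracket -> illegal
(2,4): flips 1 -> legal
(2,5): no bracket -> illegal
(3,0): flips 2 -> legal
(3,5): flips 2 -> legal
(3,6): no bracket -> illegal
(4,6): flips 1 -> legal
(5,4): flips 3 -> legal
(5,6): flips 2 -> legal
(6,1): no bracket -> illegal
(6,2): flips 3 -> legal
(6,4): no bracket -> illegal
(7,2): no bracket -> illegal
(7,3): flips 3 -> legal
(7,4): flips 2 -> legal
W mobility = 11

Answer: B=11 W=11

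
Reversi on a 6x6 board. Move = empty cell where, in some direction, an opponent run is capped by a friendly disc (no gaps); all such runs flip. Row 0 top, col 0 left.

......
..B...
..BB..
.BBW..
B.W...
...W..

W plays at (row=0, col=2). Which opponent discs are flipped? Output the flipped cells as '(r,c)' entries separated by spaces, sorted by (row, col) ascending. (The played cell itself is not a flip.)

Answer: (1,2) (2,2) (3,2)

Derivation:
Dir NW: edge -> no flip
Dir N: edge -> no flip
Dir NE: edge -> no flip
Dir W: first cell '.' (not opp) -> no flip
Dir E: first cell '.' (not opp) -> no flip
Dir SW: first cell '.' (not opp) -> no flip
Dir S: opp run (1,2) (2,2) (3,2) capped by W -> flip
Dir SE: first cell '.' (not opp) -> no flip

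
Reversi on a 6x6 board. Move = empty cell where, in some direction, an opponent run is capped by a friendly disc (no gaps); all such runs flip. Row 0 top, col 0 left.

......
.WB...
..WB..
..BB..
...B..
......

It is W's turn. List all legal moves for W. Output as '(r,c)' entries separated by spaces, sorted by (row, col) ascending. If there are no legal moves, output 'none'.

Answer: (0,2) (1,3) (2,4) (4,2) (4,4)

Derivation:
(0,1): no bracket -> illegal
(0,2): flips 1 -> legal
(0,3): no bracket -> illegal
(1,3): flips 1 -> legal
(1,4): no bracket -> illegal
(2,1): no bracket -> illegal
(2,4): flips 1 -> legal
(3,1): no bracket -> illegal
(3,4): no bracket -> illegal
(4,1): no bracket -> illegal
(4,2): flips 1 -> legal
(4,4): flips 1 -> legal
(5,2): no bracket -> illegal
(5,3): no bracket -> illegal
(5,4): no bracket -> illegal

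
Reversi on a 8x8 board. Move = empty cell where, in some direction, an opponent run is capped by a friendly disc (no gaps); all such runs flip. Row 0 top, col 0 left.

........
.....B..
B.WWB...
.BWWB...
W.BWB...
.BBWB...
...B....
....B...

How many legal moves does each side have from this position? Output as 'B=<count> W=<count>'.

Answer: B=6 W=13

Derivation:
-- B to move --
(1,1): flips 2 -> legal
(1,2): flips 3 -> legal
(1,3): flips 5 -> legal
(1,4): no bracket -> illegal
(2,1): flips 4 -> legal
(3,0): no bracket -> illegal
(4,1): no bracket -> illegal
(5,0): no bracket -> illegal
(6,2): flips 1 -> legal
(6,4): flips 1 -> legal
B mobility = 6
-- W to move --
(0,4): no bracket -> illegal
(0,5): no bracket -> illegal
(0,6): flips 2 -> legal
(1,0): no bracket -> illegal
(1,1): no bracket -> illegal
(1,3): no bracket -> illegal
(1,4): no bracket -> illegal
(1,6): no bracket -> illegal
(2,1): no bracket -> illegal
(2,5): flips 2 -> legal
(2,6): no bracket -> illegal
(3,0): flips 1 -> legal
(3,5): flips 2 -> legal
(4,1): flips 1 -> legal
(4,5): flips 2 -> legal
(5,0): flips 2 -> legal
(5,5): flips 2 -> legal
(6,0): flips 2 -> legal
(6,1): flips 1 -> legal
(6,2): flips 3 -> legal
(6,4): no bracket -> illegal
(6,5): flips 1 -> legal
(7,2): no bracket -> illegal
(7,3): flips 1 -> legal
(7,5): no bracket -> illegal
W mobility = 13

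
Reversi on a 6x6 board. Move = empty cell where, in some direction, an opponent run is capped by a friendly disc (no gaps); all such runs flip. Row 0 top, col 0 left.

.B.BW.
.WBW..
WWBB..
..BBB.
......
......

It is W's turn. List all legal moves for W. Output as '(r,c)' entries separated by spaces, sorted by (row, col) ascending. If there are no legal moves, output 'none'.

(0,0): no bracket -> illegal
(0,2): flips 1 -> legal
(1,0): no bracket -> illegal
(1,4): no bracket -> illegal
(2,4): flips 2 -> legal
(2,5): no bracket -> illegal
(3,1): flips 1 -> legal
(3,5): no bracket -> illegal
(4,1): no bracket -> illegal
(4,2): no bracket -> illegal
(4,3): flips 3 -> legal
(4,4): flips 2 -> legal
(4,5): no bracket -> illegal

Answer: (0,2) (2,4) (3,1) (4,3) (4,4)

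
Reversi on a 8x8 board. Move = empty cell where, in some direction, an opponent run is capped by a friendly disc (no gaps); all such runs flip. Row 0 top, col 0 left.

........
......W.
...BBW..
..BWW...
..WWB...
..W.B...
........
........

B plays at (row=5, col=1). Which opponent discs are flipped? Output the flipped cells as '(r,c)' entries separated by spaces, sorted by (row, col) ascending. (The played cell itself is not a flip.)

Answer: (3,3) (4,2)

Derivation:
Dir NW: first cell '.' (not opp) -> no flip
Dir N: first cell '.' (not opp) -> no flip
Dir NE: opp run (4,2) (3,3) capped by B -> flip
Dir W: first cell '.' (not opp) -> no flip
Dir E: opp run (5,2), next='.' -> no flip
Dir SW: first cell '.' (not opp) -> no flip
Dir S: first cell '.' (not opp) -> no flip
Dir SE: first cell '.' (not opp) -> no flip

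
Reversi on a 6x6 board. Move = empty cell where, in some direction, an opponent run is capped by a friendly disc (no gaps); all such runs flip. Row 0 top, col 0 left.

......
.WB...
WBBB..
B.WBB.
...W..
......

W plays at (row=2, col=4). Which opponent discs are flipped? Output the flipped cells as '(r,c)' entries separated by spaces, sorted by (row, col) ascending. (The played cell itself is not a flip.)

Dir NW: first cell '.' (not opp) -> no flip
Dir N: first cell '.' (not opp) -> no flip
Dir NE: first cell '.' (not opp) -> no flip
Dir W: opp run (2,3) (2,2) (2,1) capped by W -> flip
Dir E: first cell '.' (not opp) -> no flip
Dir SW: opp run (3,3), next='.' -> no flip
Dir S: opp run (3,4), next='.' -> no flip
Dir SE: first cell '.' (not opp) -> no flip

Answer: (2,1) (2,2) (2,3)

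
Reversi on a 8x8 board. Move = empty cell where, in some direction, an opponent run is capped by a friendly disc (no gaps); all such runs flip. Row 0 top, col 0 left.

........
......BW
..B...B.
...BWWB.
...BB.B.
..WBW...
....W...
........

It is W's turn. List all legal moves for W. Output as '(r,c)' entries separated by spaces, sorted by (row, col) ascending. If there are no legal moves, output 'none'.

Answer: (1,5) (3,2) (3,7) (4,2) (5,7) (6,2)

Derivation:
(0,5): no bracket -> illegal
(0,6): no bracket -> illegal
(0,7): no bracket -> illegal
(1,1): no bracket -> illegal
(1,2): no bracket -> illegal
(1,3): no bracket -> illegal
(1,5): flips 1 -> legal
(2,1): no bracket -> illegal
(2,3): no bracket -> illegal
(2,4): no bracket -> illegal
(2,5): no bracket -> illegal
(2,7): no bracket -> illegal
(3,1): no bracket -> illegal
(3,2): flips 2 -> legal
(3,7): flips 1 -> legal
(4,2): flips 1 -> legal
(4,5): no bracket -> illegal
(4,7): no bracket -> illegal
(5,5): no bracket -> illegal
(5,6): no bracket -> illegal
(5,7): flips 1 -> legal
(6,2): flips 2 -> legal
(6,3): no bracket -> illegal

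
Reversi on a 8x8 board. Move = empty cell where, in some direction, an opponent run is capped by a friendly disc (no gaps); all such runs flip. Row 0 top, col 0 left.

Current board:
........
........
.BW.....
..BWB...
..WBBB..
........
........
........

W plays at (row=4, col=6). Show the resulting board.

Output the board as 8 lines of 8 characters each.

Answer: ........
........
.BW.....
..BWB...
..WWWWW.
........
........
........

Derivation:
Place W at (4,6); scan 8 dirs for brackets.
Dir NW: first cell '.' (not opp) -> no flip
Dir N: first cell '.' (not opp) -> no flip
Dir NE: first cell '.' (not opp) -> no flip
Dir W: opp run (4,5) (4,4) (4,3) capped by W -> flip
Dir E: first cell '.' (not opp) -> no flip
Dir SW: first cell '.' (not opp) -> no flip
Dir S: first cell '.' (not opp) -> no flip
Dir SE: first cell '.' (not opp) -> no flip
All flips: (4,3) (4,4) (4,5)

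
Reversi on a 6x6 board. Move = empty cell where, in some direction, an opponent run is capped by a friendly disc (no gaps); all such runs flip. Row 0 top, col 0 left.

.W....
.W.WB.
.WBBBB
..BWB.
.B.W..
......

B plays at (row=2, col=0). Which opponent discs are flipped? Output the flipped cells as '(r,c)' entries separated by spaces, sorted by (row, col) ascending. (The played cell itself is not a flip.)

Dir NW: edge -> no flip
Dir N: first cell '.' (not opp) -> no flip
Dir NE: opp run (1,1), next='.' -> no flip
Dir W: edge -> no flip
Dir E: opp run (2,1) capped by B -> flip
Dir SW: edge -> no flip
Dir S: first cell '.' (not opp) -> no flip
Dir SE: first cell '.' (not opp) -> no flip

Answer: (2,1)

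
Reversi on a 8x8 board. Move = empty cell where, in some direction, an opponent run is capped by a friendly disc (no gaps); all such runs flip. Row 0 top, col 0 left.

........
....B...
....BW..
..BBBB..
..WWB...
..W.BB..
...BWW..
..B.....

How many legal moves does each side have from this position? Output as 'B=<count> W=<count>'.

Answer: B=14 W=10

Derivation:
-- B to move --
(1,5): flips 1 -> legal
(1,6): flips 1 -> legal
(2,6): flips 1 -> legal
(3,1): no bracket -> illegal
(3,6): flips 1 -> legal
(4,1): flips 3 -> legal
(5,1): flips 1 -> legal
(5,3): flips 1 -> legal
(5,6): no bracket -> illegal
(6,1): flips 2 -> legal
(6,2): flips 2 -> legal
(6,6): flips 2 -> legal
(7,3): flips 1 -> legal
(7,4): flips 1 -> legal
(7,5): flips 1 -> legal
(7,6): flips 1 -> legal
B mobility = 14
-- W to move --
(0,3): flips 1 -> legal
(0,4): flips 5 -> legal
(0,5): no bracket -> illegal
(1,3): no bracket -> illegal
(1,5): flips 2 -> legal
(2,1): flips 1 -> legal
(2,2): flips 1 -> legal
(2,3): flips 2 -> legal
(2,6): no bracket -> illegal
(3,1): no bracket -> illegal
(3,6): no bracket -> illegal
(4,1): no bracket -> illegal
(4,5): flips 3 -> legal
(4,6): flips 1 -> legal
(5,3): no bracket -> illegal
(5,6): no bracket -> illegal
(6,1): no bracket -> illegal
(6,2): flips 1 -> legal
(6,6): no bracket -> illegal
(7,1): no bracket -> illegal
(7,3): no bracket -> illegal
(7,4): flips 1 -> legal
W mobility = 10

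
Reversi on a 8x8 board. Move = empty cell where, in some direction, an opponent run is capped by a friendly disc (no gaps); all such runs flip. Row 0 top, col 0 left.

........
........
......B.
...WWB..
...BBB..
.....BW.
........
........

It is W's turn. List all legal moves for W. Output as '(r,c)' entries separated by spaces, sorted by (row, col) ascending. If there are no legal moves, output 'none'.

Answer: (3,6) (5,2) (5,3) (5,4) (6,6)

Derivation:
(1,5): no bracket -> illegal
(1,6): no bracket -> illegal
(1,7): no bracket -> illegal
(2,4): no bracket -> illegal
(2,5): no bracket -> illegal
(2,7): no bracket -> illegal
(3,2): no bracket -> illegal
(3,6): flips 1 -> legal
(3,7): no bracket -> illegal
(4,2): no bracket -> illegal
(4,6): no bracket -> illegal
(5,2): flips 1 -> legal
(5,3): flips 1 -> legal
(5,4): flips 2 -> legal
(6,4): no bracket -> illegal
(6,5): no bracket -> illegal
(6,6): flips 2 -> legal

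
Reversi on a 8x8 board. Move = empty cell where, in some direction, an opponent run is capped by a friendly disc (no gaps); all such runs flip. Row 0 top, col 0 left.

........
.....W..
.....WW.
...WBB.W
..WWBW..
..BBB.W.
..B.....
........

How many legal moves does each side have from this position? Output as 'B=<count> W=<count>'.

-- B to move --
(0,4): no bracket -> illegal
(0,5): flips 2 -> legal
(0,6): no bracket -> illegal
(1,4): no bracket -> illegal
(1,6): flips 1 -> legal
(1,7): flips 1 -> legal
(2,2): flips 1 -> legal
(2,3): flips 2 -> legal
(2,4): no bracket -> illegal
(2,7): no bracket -> illegal
(3,1): flips 1 -> legal
(3,2): flips 3 -> legal
(3,6): flips 1 -> legal
(4,1): flips 2 -> legal
(4,6): flips 1 -> legal
(4,7): no bracket -> illegal
(5,1): no bracket -> illegal
(5,5): flips 1 -> legal
(5,7): no bracket -> illegal
(6,5): no bracket -> illegal
(6,6): no bracket -> illegal
(6,7): flips 2 -> legal
B mobility = 12
-- W to move --
(2,3): flips 1 -> legal
(2,4): no bracket -> illegal
(3,6): flips 2 -> legal
(4,1): no bracket -> illegal
(4,6): no bracket -> illegal
(5,1): no bracket -> illegal
(5,5): flips 1 -> legal
(6,1): flips 1 -> legal
(6,3): flips 2 -> legal
(6,4): flips 1 -> legal
(6,5): flips 1 -> legal
(7,1): flips 4 -> legal
(7,2): flips 2 -> legal
(7,3): no bracket -> illegal
W mobility = 9

Answer: B=12 W=9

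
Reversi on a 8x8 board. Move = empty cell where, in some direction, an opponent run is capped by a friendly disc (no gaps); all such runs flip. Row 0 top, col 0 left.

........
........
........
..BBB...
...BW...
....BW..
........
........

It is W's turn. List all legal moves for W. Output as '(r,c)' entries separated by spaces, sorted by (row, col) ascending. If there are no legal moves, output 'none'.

(2,1): no bracket -> illegal
(2,2): flips 1 -> legal
(2,3): no bracket -> illegal
(2,4): flips 1 -> legal
(2,5): no bracket -> illegal
(3,1): no bracket -> illegal
(3,5): no bracket -> illegal
(4,1): no bracket -> illegal
(4,2): flips 1 -> legal
(4,5): no bracket -> illegal
(5,2): no bracket -> illegal
(5,3): flips 1 -> legal
(6,3): no bracket -> illegal
(6,4): flips 1 -> legal
(6,5): no bracket -> illegal

Answer: (2,2) (2,4) (4,2) (5,3) (6,4)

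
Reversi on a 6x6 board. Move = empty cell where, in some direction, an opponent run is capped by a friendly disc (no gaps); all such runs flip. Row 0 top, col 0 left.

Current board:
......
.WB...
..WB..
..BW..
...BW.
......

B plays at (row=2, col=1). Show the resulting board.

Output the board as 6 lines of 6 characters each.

Place B at (2,1); scan 8 dirs for brackets.
Dir NW: first cell '.' (not opp) -> no flip
Dir N: opp run (1,1), next='.' -> no flip
Dir NE: first cell 'B' (not opp) -> no flip
Dir W: first cell '.' (not opp) -> no flip
Dir E: opp run (2,2) capped by B -> flip
Dir SW: first cell '.' (not opp) -> no flip
Dir S: first cell '.' (not opp) -> no flip
Dir SE: first cell 'B' (not opp) -> no flip
All flips: (2,2)

Answer: ......
.WB...
.BBB..
..BW..
...BW.
......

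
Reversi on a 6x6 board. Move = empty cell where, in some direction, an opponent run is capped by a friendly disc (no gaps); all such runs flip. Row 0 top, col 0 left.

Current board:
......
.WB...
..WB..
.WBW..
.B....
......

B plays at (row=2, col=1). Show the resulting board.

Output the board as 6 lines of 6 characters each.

Answer: ......
.WB...
.BBB..
.BBW..
.B....
......

Derivation:
Place B at (2,1); scan 8 dirs for brackets.
Dir NW: first cell '.' (not opp) -> no flip
Dir N: opp run (1,1), next='.' -> no flip
Dir NE: first cell 'B' (not opp) -> no flip
Dir W: first cell '.' (not opp) -> no flip
Dir E: opp run (2,2) capped by B -> flip
Dir SW: first cell '.' (not opp) -> no flip
Dir S: opp run (3,1) capped by B -> flip
Dir SE: first cell 'B' (not opp) -> no flip
All flips: (2,2) (3,1)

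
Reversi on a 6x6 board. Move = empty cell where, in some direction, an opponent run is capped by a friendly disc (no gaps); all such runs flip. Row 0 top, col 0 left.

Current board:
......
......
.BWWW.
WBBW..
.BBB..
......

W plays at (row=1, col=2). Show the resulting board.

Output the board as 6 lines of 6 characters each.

Place W at (1,2); scan 8 dirs for brackets.
Dir NW: first cell '.' (not opp) -> no flip
Dir N: first cell '.' (not opp) -> no flip
Dir NE: first cell '.' (not opp) -> no flip
Dir W: first cell '.' (not opp) -> no flip
Dir E: first cell '.' (not opp) -> no flip
Dir SW: opp run (2,1) capped by W -> flip
Dir S: first cell 'W' (not opp) -> no flip
Dir SE: first cell 'W' (not opp) -> no flip
All flips: (2,1)

Answer: ......
..W...
.WWWW.
WBBW..
.BBB..
......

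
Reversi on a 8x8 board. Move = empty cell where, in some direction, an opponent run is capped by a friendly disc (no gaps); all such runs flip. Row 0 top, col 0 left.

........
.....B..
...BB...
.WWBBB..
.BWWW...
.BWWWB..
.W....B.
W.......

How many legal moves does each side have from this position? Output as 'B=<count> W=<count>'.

-- B to move --
(2,0): no bracket -> illegal
(2,1): flips 1 -> legal
(2,2): no bracket -> illegal
(3,0): flips 2 -> legal
(4,0): no bracket -> illegal
(4,5): flips 3 -> legal
(5,0): no bracket -> illegal
(6,0): no bracket -> illegal
(6,2): flips 2 -> legal
(6,3): flips 3 -> legal
(6,4): flips 2 -> legal
(6,5): no bracket -> illegal
(7,1): flips 1 -> legal
(7,2): no bracket -> illegal
B mobility = 7
-- W to move --
(0,4): no bracket -> illegal
(0,5): no bracket -> illegal
(0,6): flips 3 -> legal
(1,2): no bracket -> illegal
(1,3): flips 2 -> legal
(1,4): flips 3 -> legal
(1,6): no bracket -> illegal
(2,2): flips 1 -> legal
(2,5): flips 1 -> legal
(2,6): flips 1 -> legal
(3,0): flips 1 -> legal
(3,6): flips 3 -> legal
(4,0): flips 1 -> legal
(4,5): no bracket -> illegal
(4,6): no bracket -> illegal
(5,0): flips 2 -> legal
(5,6): flips 1 -> legal
(5,7): no bracket -> illegal
(6,0): flips 1 -> legal
(6,2): no bracket -> illegal
(6,4): no bracket -> illegal
(6,5): no bracket -> illegal
(6,7): no bracket -> illegal
(7,5): no bracket -> illegal
(7,6): no bracket -> illegal
(7,7): flips 2 -> legal
W mobility = 13

Answer: B=7 W=13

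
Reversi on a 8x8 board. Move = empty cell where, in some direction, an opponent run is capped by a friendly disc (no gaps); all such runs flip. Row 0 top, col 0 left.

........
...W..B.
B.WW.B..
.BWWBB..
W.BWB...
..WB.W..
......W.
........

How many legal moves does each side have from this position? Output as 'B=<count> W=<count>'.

Answer: B=9 W=8

Derivation:
-- B to move --
(0,2): no bracket -> illegal
(0,3): flips 4 -> legal
(0,4): flips 2 -> legal
(1,1): flips 2 -> legal
(1,2): flips 3 -> legal
(1,4): no bracket -> illegal
(2,1): no bracket -> illegal
(2,4): flips 1 -> legal
(3,0): no bracket -> illegal
(4,1): no bracket -> illegal
(4,5): no bracket -> illegal
(4,6): no bracket -> illegal
(5,0): no bracket -> illegal
(5,1): flips 1 -> legal
(5,4): no bracket -> illegal
(5,6): no bracket -> illegal
(5,7): no bracket -> illegal
(6,1): flips 2 -> legal
(6,2): flips 1 -> legal
(6,3): no bracket -> illegal
(6,4): no bracket -> illegal
(6,5): no bracket -> illegal
(6,7): no bracket -> illegal
(7,5): no bracket -> illegal
(7,6): no bracket -> illegal
(7,7): flips 2 -> legal
B mobility = 9
-- W to move --
(0,5): no bracket -> illegal
(0,6): no bracket -> illegal
(0,7): flips 3 -> legal
(1,0): no bracket -> illegal
(1,1): no bracket -> illegal
(1,4): no bracket -> illegal
(1,5): no bracket -> illegal
(1,7): no bracket -> illegal
(2,1): no bracket -> illegal
(2,4): no bracket -> illegal
(2,6): no bracket -> illegal
(2,7): no bracket -> illegal
(3,0): flips 1 -> legal
(3,6): flips 2 -> legal
(4,1): flips 1 -> legal
(4,5): flips 2 -> legal
(4,6): no bracket -> illegal
(5,1): flips 1 -> legal
(5,4): flips 1 -> legal
(6,2): no bracket -> illegal
(6,3): flips 1 -> legal
(6,4): no bracket -> illegal
W mobility = 8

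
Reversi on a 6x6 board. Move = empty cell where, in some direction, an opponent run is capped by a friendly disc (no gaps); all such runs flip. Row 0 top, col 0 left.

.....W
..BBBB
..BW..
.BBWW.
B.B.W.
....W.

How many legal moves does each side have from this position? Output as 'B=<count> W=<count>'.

-- B to move --
(0,4): no bracket -> illegal
(2,4): flips 2 -> legal
(2,5): no bracket -> illegal
(3,5): flips 2 -> legal
(4,3): flips 2 -> legal
(4,5): flips 2 -> legal
(5,3): no bracket -> illegal
(5,5): flips 2 -> legal
B mobility = 5
-- W to move --
(0,1): flips 1 -> legal
(0,2): no bracket -> illegal
(0,3): flips 1 -> legal
(0,4): no bracket -> illegal
(1,1): flips 1 -> legal
(2,0): no bracket -> illegal
(2,1): flips 1 -> legal
(2,4): no bracket -> illegal
(2,5): flips 1 -> legal
(3,0): flips 2 -> legal
(4,1): flips 1 -> legal
(4,3): no bracket -> illegal
(5,0): no bracket -> illegal
(5,1): flips 1 -> legal
(5,2): no bracket -> illegal
(5,3): no bracket -> illegal
W mobility = 8

Answer: B=5 W=8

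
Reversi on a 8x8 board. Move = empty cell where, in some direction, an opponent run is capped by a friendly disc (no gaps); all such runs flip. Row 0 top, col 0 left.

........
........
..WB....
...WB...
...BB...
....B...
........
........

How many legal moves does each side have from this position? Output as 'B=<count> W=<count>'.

Answer: B=3 W=5

Derivation:
-- B to move --
(1,1): flips 2 -> legal
(1,2): no bracket -> illegal
(1,3): no bracket -> illegal
(2,1): flips 1 -> legal
(2,4): no bracket -> illegal
(3,1): no bracket -> illegal
(3,2): flips 1 -> legal
(4,2): no bracket -> illegal
B mobility = 3
-- W to move --
(1,2): no bracket -> illegal
(1,3): flips 1 -> legal
(1,4): no bracket -> illegal
(2,4): flips 1 -> legal
(2,5): no bracket -> illegal
(3,2): no bracket -> illegal
(3,5): flips 1 -> legal
(4,2): no bracket -> illegal
(4,5): no bracket -> illegal
(5,2): no bracket -> illegal
(5,3): flips 1 -> legal
(5,5): flips 1 -> legal
(6,3): no bracket -> illegal
(6,4): no bracket -> illegal
(6,5): no bracket -> illegal
W mobility = 5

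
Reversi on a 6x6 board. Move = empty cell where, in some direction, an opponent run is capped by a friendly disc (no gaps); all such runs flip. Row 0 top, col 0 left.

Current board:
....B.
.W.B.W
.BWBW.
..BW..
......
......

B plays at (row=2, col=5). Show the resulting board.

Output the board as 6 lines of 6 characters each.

Answer: ....B.
.W.B.W
.BWBBB
..BW..
......
......

Derivation:
Place B at (2,5); scan 8 dirs for brackets.
Dir NW: first cell '.' (not opp) -> no flip
Dir N: opp run (1,5), next='.' -> no flip
Dir NE: edge -> no flip
Dir W: opp run (2,4) capped by B -> flip
Dir E: edge -> no flip
Dir SW: first cell '.' (not opp) -> no flip
Dir S: first cell '.' (not opp) -> no flip
Dir SE: edge -> no flip
All flips: (2,4)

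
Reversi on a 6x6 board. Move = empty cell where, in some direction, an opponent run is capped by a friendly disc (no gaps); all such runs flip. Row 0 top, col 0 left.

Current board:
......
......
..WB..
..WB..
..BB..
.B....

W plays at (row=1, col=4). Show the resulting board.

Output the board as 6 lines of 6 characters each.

Answer: ......
....W.
..WW..
..WB..
..BB..
.B....

Derivation:
Place W at (1,4); scan 8 dirs for brackets.
Dir NW: first cell '.' (not opp) -> no flip
Dir N: first cell '.' (not opp) -> no flip
Dir NE: first cell '.' (not opp) -> no flip
Dir W: first cell '.' (not opp) -> no flip
Dir E: first cell '.' (not opp) -> no flip
Dir SW: opp run (2,3) capped by W -> flip
Dir S: first cell '.' (not opp) -> no flip
Dir SE: first cell '.' (not opp) -> no flip
All flips: (2,3)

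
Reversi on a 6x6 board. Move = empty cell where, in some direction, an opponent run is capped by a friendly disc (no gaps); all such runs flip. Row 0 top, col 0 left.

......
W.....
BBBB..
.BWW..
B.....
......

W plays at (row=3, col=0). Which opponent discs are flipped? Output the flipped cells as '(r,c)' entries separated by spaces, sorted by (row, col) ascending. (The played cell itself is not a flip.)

Answer: (2,0) (3,1)

Derivation:
Dir NW: edge -> no flip
Dir N: opp run (2,0) capped by W -> flip
Dir NE: opp run (2,1), next='.' -> no flip
Dir W: edge -> no flip
Dir E: opp run (3,1) capped by W -> flip
Dir SW: edge -> no flip
Dir S: opp run (4,0), next='.' -> no flip
Dir SE: first cell '.' (not opp) -> no flip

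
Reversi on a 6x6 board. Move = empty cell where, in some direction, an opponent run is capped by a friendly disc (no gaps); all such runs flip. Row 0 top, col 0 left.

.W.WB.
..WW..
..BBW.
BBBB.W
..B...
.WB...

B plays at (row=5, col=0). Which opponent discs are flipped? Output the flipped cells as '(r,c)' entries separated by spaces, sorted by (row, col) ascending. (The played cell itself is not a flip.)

Dir NW: edge -> no flip
Dir N: first cell '.' (not opp) -> no flip
Dir NE: first cell '.' (not opp) -> no flip
Dir W: edge -> no flip
Dir E: opp run (5,1) capped by B -> flip
Dir SW: edge -> no flip
Dir S: edge -> no flip
Dir SE: edge -> no flip

Answer: (5,1)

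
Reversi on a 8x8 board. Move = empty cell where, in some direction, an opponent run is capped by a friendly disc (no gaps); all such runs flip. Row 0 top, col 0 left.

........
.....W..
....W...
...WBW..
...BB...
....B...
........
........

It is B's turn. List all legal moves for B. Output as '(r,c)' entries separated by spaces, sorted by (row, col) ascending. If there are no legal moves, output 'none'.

(0,4): no bracket -> illegal
(0,5): no bracket -> illegal
(0,6): no bracket -> illegal
(1,3): no bracket -> illegal
(1,4): flips 1 -> legal
(1,6): no bracket -> illegal
(2,2): flips 1 -> legal
(2,3): flips 1 -> legal
(2,5): no bracket -> illegal
(2,6): flips 1 -> legal
(3,2): flips 1 -> legal
(3,6): flips 1 -> legal
(4,2): no bracket -> illegal
(4,5): no bracket -> illegal
(4,6): no bracket -> illegal

Answer: (1,4) (2,2) (2,3) (2,6) (3,2) (3,6)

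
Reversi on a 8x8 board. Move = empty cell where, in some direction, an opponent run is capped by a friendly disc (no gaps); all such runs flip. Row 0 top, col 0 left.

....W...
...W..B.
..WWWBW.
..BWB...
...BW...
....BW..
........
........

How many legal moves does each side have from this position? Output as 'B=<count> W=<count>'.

Answer: B=8 W=8

Derivation:
-- B to move --
(0,2): no bracket -> illegal
(0,3): flips 3 -> legal
(0,5): no bracket -> illegal
(1,1): no bracket -> illegal
(1,2): flips 2 -> legal
(1,4): flips 2 -> legal
(1,5): no bracket -> illegal
(1,7): no bracket -> illegal
(2,1): flips 3 -> legal
(2,7): flips 1 -> legal
(3,1): no bracket -> illegal
(3,5): no bracket -> illegal
(3,6): flips 1 -> legal
(3,7): no bracket -> illegal
(4,2): no bracket -> illegal
(4,5): flips 1 -> legal
(4,6): no bracket -> illegal
(5,3): no bracket -> illegal
(5,6): flips 1 -> legal
(6,4): no bracket -> illegal
(6,5): no bracket -> illegal
(6,6): no bracket -> illegal
B mobility = 8
-- W to move --
(0,5): no bracket -> illegal
(0,6): flips 1 -> legal
(0,7): no bracket -> illegal
(1,4): no bracket -> illegal
(1,5): no bracket -> illegal
(1,7): no bracket -> illegal
(2,1): no bracket -> illegal
(2,7): no bracket -> illegal
(3,1): flips 1 -> legal
(3,5): flips 1 -> legal
(3,6): no bracket -> illegal
(4,1): flips 1 -> legal
(4,2): flips 2 -> legal
(4,5): flips 1 -> legal
(5,2): no bracket -> illegal
(5,3): flips 2 -> legal
(6,3): no bracket -> illegal
(6,4): flips 1 -> legal
(6,5): no bracket -> illegal
W mobility = 8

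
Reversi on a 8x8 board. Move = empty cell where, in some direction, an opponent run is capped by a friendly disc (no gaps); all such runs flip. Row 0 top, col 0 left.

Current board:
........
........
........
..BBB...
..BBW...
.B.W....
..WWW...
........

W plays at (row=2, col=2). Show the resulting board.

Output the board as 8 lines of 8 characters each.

Place W at (2,2); scan 8 dirs for brackets.
Dir NW: first cell '.' (not opp) -> no flip
Dir N: first cell '.' (not opp) -> no flip
Dir NE: first cell '.' (not opp) -> no flip
Dir W: first cell '.' (not opp) -> no flip
Dir E: first cell '.' (not opp) -> no flip
Dir SW: first cell '.' (not opp) -> no flip
Dir S: opp run (3,2) (4,2), next='.' -> no flip
Dir SE: opp run (3,3) capped by W -> flip
All flips: (3,3)

Answer: ........
........
..W.....
..BWB...
..BBW...
.B.W....
..WWW...
........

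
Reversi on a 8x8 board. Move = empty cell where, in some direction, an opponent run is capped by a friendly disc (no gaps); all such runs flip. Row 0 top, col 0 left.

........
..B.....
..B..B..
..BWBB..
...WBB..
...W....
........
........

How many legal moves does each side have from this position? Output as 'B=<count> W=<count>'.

-- B to move --
(2,3): no bracket -> illegal
(2,4): no bracket -> illegal
(4,2): flips 1 -> legal
(5,2): flips 1 -> legal
(5,4): flips 1 -> legal
(6,2): flips 1 -> legal
(6,3): no bracket -> illegal
(6,4): no bracket -> illegal
B mobility = 4
-- W to move --
(0,1): no bracket -> illegal
(0,2): no bracket -> illegal
(0,3): no bracket -> illegal
(1,1): flips 1 -> legal
(1,3): no bracket -> illegal
(1,4): no bracket -> illegal
(1,5): no bracket -> illegal
(1,6): flips 2 -> legal
(2,1): flips 1 -> legal
(2,3): no bracket -> illegal
(2,4): no bracket -> illegal
(2,6): flips 2 -> legal
(3,1): flips 1 -> legal
(3,6): flips 2 -> legal
(4,1): no bracket -> illegal
(4,2): no bracket -> illegal
(4,6): flips 2 -> legal
(5,4): no bracket -> illegal
(5,5): flips 1 -> legal
(5,6): no bracket -> illegal
W mobility = 8

Answer: B=4 W=8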